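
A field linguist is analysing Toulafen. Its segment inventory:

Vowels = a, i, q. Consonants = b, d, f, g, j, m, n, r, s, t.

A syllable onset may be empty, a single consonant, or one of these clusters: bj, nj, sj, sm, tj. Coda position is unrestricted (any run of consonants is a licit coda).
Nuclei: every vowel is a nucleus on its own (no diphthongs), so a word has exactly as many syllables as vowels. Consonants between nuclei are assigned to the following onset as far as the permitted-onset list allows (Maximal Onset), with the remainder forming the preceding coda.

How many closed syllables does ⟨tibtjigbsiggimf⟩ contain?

4

The vowels are i, i, i, i — 4 nuclei, so 4 syllables.
Between /i/ (V1) and /i/ (V2): /btj/; trying suffixes from longest down, /tj/ is the first permitted one, so coda /b/ | onset /tj/.
Between /i/ (V2) and /i/ (V3): cluster /gbs/ — the longest permitted-onset suffix is /s/; onset = /s/, preceding coda = /gb/.
Between /i/ (V3) and /i/ (V4): /gg/ splits as /g/ + /g/ (/g/ is the longest suffix that is a licit onset).
Putting it together: tib.tjigb.sig.gimf.
Classifying each syllable: /tib/ (closed), /tjigb/ (closed), /sig/ (closed), /gimf/ (closed).
Closed syllables: 4.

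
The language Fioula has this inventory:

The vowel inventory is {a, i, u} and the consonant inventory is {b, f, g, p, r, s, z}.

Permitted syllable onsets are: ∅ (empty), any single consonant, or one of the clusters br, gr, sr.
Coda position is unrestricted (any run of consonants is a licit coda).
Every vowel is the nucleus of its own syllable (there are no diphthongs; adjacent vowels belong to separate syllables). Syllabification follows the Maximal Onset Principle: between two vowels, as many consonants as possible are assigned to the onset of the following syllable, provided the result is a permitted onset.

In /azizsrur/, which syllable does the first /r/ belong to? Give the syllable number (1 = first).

3

The vowels are a, i, u — 3 nuclei, so 3 syllables.
V1 /a/ – V2 /i/: just /z/ — single C goes to the following onset.
V2 /i/ – V3 /u/: cluster /zsr/ — the longest permitted-onset suffix is /sr/; onset = /sr/, preceding coda = /z/.
Putting it together: a.ziz.srur.
The first /r/ is in the onset of syllable 3 (/srur/).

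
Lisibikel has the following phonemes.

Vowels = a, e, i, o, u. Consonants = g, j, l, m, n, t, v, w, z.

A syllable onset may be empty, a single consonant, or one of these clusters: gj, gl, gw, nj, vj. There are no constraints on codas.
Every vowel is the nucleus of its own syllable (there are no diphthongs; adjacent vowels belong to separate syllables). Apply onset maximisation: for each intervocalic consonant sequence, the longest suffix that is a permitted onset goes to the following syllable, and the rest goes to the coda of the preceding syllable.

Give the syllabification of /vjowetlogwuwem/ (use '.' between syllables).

vjo.wet.lo.gwu.wem

The vowels are o, e, o, u, e — 5 nuclei, so 5 syllables.
V1 /o/ – V2 /e/: /w/ → onset of the next syllable (single consonants are always licit onsets).
V2 /e/ – V3 /o/: /tl/; trying suffixes from longest down, /l/ is the first permitted one, so coda /t/ | onset /l/.
V3 /o/ – V4 /u/: /gw/ is a licit onset in full, so it all attaches to the next syllable.
V4 /u/ – V5 /e/: just /w/ — single C goes to the following onset.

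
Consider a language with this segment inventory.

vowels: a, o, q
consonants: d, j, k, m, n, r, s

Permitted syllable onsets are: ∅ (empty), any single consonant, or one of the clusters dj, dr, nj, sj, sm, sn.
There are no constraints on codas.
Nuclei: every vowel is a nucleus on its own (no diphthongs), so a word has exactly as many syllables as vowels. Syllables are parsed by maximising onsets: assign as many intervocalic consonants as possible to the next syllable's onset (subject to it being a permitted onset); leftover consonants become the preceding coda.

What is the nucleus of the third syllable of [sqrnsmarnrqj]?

Nuclei (vowels): q, a, q → 3 syllables.
The third nucleus (vowel 3 from the left) is /q/.

q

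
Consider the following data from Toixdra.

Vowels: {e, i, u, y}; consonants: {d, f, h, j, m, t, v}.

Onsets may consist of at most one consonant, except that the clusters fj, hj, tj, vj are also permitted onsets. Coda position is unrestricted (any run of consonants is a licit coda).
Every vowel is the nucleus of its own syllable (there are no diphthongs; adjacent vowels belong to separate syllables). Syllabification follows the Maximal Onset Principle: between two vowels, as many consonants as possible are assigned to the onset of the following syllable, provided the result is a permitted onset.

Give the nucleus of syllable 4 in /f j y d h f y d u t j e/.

e

Vowels present: y, y, u, e; each is a nucleus, giving 4 syllables.
The fourth nucleus (vowel 4 from the left) is /e/.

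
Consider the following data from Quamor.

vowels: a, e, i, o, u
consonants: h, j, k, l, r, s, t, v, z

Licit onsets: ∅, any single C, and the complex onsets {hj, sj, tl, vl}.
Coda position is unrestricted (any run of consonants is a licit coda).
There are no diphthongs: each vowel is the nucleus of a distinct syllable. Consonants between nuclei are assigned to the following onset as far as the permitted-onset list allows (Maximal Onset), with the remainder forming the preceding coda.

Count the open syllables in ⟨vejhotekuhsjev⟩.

2

The vowels are e, o, e, u, e — 5 nuclei, so 5 syllables.
Between /e/ (V1) and /o/ (V2): /jh/; trying suffixes from longest down, /h/ is the first permitted one, so coda /j/ | onset /h/.
Between /o/ (V2) and /e/ (V3): /t/ → onset of the next syllable (single consonants are always licit onsets).
Between /e/ (V3) and /u/ (V4): just /k/ — single C goes to the following onset.
Between /u/ (V4) and /e/ (V5): cluster /hsj/ — the longest permitted-onset suffix is /sj/; onset = /sj/, preceding coda = /h/.
So the parse is vej.ho.te.kuh.sjev.
Classifying each syllable: /vej/ (closed), /ho/ (open), /te/ (open), /kuh/ (closed), /sjev/ (closed).
Open syllables: 2.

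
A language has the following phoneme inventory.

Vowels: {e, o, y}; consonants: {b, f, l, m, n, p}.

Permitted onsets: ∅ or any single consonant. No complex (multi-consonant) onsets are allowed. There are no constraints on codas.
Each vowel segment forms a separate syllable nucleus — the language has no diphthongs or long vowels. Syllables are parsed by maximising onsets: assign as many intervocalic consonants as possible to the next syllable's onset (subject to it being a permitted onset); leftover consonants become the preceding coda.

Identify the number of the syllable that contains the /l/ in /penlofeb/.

2

Vowels present: e, o, e; each is a nucleus, giving 3 syllables.
Between /e/ (V1) and /o/ (V2): /nl/; trying suffixes from longest down, /l/ is the first permitted one, so coda /n/ | onset /l/.
Between /o/ (V2) and /e/ (V3): /f/ → onset of the next syllable (single consonants are always licit onsets).
Putting it together: pen.lo.feb.
The /l/ is in the onset of syllable 2 (/lo/).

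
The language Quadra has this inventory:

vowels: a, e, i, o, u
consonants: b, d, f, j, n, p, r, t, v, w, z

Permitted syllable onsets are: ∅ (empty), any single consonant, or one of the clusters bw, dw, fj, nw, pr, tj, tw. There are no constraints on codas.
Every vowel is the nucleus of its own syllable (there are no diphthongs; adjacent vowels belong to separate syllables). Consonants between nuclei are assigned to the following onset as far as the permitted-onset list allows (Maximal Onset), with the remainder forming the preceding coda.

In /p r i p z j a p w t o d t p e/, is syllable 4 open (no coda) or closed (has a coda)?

open

Vowels present: i, a, o, e; each is a nucleus, giving 4 syllables.
σ1/σ2 boundary: /pzj/; trying suffixes from longest down, /j/ is the first permitted one, so coda /pz/ | onset /j/.
σ2/σ3 boundary: /pwt/ — longest licit onset from the right is /t/, leaving /pw/ as coda.
σ3/σ4 boundary: /dtp/; trying suffixes from longest down, /p/ is the first permitted one, so coda /dt/ | onset /p/.
Putting it together: pripz.japw.todt.pe.
Syllable 4 is /pe/; it ends in its nucleus with no coda, so it is open.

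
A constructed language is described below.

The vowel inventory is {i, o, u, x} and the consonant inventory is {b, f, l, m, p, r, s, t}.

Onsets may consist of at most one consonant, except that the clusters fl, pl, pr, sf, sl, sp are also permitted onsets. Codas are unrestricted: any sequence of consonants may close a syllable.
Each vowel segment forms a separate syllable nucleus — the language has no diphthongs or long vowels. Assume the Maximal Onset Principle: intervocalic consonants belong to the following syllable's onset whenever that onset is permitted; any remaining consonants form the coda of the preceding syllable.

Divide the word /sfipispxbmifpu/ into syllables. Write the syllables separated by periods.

sfi.pi.spxb.mif.pu

Nuclei (vowels): i, i, x, i, u → 5 syllables.
Between /i/ (V1) and /i/ (V2): just /p/ — single C goes to the following onset.
Between /i/ (V2) and /x/ (V3): /sp/ — entire cluster is a permitted onset → onset /sp/, coda ∅.
Between /x/ (V3) and /i/ (V4): /bm/; trying suffixes from longest down, /m/ is the first permitted one, so coda /b/ | onset /m/.
Between /i/ (V4) and /u/ (V5): /fp/; trying suffixes from longest down, /p/ is the first permitted one, so coda /f/ | onset /p/.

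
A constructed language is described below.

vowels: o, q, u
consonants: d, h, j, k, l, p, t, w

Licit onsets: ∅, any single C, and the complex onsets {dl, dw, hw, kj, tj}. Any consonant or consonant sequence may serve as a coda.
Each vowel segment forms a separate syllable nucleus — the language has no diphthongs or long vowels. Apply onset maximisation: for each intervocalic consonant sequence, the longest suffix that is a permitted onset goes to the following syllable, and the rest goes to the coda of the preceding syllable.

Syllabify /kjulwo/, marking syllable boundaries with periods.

kjul.wo

Vowels present: u, o; each is a nucleus, giving 2 syllables.
Between /u/ (V1) and /o/ (V2): cluster /lw/ — the longest permitted-onset suffix is /w/; onset = /w/, preceding coda = /l/.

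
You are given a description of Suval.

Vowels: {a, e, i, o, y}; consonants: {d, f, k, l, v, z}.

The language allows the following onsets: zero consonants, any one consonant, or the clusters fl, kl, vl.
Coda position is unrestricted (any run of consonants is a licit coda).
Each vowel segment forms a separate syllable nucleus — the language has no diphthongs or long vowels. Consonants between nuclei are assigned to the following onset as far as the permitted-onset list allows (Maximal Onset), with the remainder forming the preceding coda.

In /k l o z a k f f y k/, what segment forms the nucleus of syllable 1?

o

Vowels present: o, a, y; each is a nucleus, giving 3 syllables.
The first nucleus (vowel 1 from the left) is /o/.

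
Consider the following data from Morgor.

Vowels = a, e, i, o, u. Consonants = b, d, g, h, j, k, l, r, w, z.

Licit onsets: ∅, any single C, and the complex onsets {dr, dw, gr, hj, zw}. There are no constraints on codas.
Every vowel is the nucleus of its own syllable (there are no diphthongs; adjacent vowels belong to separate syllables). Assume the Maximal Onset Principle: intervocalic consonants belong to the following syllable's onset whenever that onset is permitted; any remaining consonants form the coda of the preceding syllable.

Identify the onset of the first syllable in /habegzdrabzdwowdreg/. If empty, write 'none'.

h

Vowels present: a, e, a, o, e; each is a nucleus, giving 5 syllables.
Between /a/ (V1) and /e/ (V2): /b/ is a single consonant, so it becomes the next onset.
Between /e/ (V2) and /a/ (V3): /gzdr/; trying suffixes from longest down, /dr/ is the first permitted one, so coda /gz/ | onset /dr/.
Between /a/ (V3) and /o/ (V4): /bzdw/ splits as /bz/ + /dw/ (/dw/ is the longest suffix that is a licit onset).
Between /o/ (V4) and /e/ (V5): /wdr/ — longest licit onset from the right is /dr/, leaving /w/ as coda.
Syllabification: ha.begz.drabz.dwow.dreg.
Syllable 1 is /ha/: onset /h/, nucleus /a/, coda ∅.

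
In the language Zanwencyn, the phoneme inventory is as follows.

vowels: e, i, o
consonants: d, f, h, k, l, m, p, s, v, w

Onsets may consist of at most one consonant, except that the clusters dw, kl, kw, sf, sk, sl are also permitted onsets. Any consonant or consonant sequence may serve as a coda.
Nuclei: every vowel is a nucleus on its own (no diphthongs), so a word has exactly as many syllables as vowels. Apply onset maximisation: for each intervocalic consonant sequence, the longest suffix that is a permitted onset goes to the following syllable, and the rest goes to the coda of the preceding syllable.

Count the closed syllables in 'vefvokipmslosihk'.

3

The vowels are e, o, i, o, i — 5 nuclei, so 5 syllables.
V1 /e/ – V2 /o/: cluster /fv/ — the longest permitted-onset suffix is /v/; onset = /v/, preceding coda = /f/.
V2 /o/ – V3 /i/: just /k/ — single C goes to the following onset.
V3 /i/ – V4 /o/: /pmsl/; trying suffixes from longest down, /sl/ is the first permitted one, so coda /pm/ | onset /sl/.
V4 /o/ – V5 /i/: /s/ → onset of the next syllable (single consonants are always licit onsets).
Putting it together: vef.vo.kipm.slo.sihk.
Classifying each syllable: /vef/ (closed), /vo/ (open), /kipm/ (closed), /slo/ (open), /sihk/ (closed).
Closed syllables: 3.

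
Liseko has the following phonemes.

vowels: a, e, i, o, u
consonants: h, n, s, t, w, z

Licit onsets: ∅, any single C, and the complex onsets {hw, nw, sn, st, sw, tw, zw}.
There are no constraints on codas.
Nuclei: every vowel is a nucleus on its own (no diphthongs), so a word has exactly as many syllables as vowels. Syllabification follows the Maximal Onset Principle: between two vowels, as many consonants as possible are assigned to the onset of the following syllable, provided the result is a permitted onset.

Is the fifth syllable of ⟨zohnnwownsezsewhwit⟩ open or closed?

Nuclei (vowels): o, o, e, e, i → 5 syllables.
σ1/σ2 boundary: /hnnw/ — longest licit onset from the right is /nw/, leaving /hn/ as coda.
σ2/σ3 boundary: /wns/; trying suffixes from longest down, /s/ is the first permitted one, so coda /wn/ | onset /s/.
σ3/σ4 boundary: /zs/ splits as /z/ + /s/ (/s/ is the longest suffix that is a licit onset).
σ4/σ5 boundary: /whw/ — longest licit onset from the right is /hw/, leaving /w/ as coda.
So the parse is zohn.nwown.sez.sew.hwit.
Syllable 5 is /hwit/ with coda /t/, so it is closed.

closed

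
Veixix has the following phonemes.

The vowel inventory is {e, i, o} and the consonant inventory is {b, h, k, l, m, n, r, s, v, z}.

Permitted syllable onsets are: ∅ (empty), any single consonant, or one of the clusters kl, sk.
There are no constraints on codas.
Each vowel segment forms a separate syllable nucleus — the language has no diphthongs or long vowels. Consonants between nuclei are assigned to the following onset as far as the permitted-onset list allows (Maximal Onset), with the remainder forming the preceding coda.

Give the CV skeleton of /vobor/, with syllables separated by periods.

Vowels present: o, o; each is a nucleus, giving 2 syllables.
Between /o/ (V1) and /o/ (V2): /b/ → onset of the next syllable (single consonants are always licit onsets).
So the parse is vo.bor.
Mapping each syllable to C/V: /vo/ → CV, /bor/ → CVC.

CV.CVC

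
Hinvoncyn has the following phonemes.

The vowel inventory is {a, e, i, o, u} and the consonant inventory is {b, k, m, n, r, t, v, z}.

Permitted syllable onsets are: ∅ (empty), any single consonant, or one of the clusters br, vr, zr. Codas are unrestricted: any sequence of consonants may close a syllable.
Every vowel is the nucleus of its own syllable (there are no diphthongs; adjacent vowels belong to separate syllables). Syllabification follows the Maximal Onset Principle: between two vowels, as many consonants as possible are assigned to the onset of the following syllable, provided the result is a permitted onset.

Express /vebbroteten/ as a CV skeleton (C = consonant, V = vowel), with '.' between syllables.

CVC.CCV.CV.CVC

Nuclei (vowels): e, o, e, e → 4 syllables.
Between /e/ (V1) and /o/ (V2): cluster /bbr/ — the longest permitted-onset suffix is /br/; onset = /br/, preceding coda = /b/.
Between /o/ (V2) and /e/ (V3): /t/ is a single consonant, so it becomes the next onset.
Between /e/ (V3) and /e/ (V4): /t/ → onset of the next syllable (single consonants are always licit onsets).
So the parse is veb.bro.te.ten.
Mapping each syllable to C/V: /veb/ → CVC, /bro/ → CCV, /te/ → CV, /ten/ → CVC.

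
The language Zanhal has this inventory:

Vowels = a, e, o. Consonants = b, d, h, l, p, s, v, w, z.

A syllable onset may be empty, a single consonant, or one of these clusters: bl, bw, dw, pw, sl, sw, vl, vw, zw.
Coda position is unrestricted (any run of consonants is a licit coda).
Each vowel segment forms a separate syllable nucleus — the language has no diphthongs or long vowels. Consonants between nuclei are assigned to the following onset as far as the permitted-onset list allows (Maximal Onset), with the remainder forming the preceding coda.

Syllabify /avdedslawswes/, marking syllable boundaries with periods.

The vowels are a, e, a, e — 4 nuclei, so 4 syllables.
Between /a/ (V1) and /e/ (V2): /vd/; trying suffixes from longest down, /d/ is the first permitted one, so coda /v/ | onset /d/.
Between /e/ (V2) and /a/ (V3): /dsl/ — longest licit onset from the right is /sl/, leaving /d/ as coda.
Between /a/ (V3) and /e/ (V4): cluster /wsw/ — the longest permitted-onset suffix is /sw/; onset = /sw/, preceding coda = /w/.

av.ded.slaw.swes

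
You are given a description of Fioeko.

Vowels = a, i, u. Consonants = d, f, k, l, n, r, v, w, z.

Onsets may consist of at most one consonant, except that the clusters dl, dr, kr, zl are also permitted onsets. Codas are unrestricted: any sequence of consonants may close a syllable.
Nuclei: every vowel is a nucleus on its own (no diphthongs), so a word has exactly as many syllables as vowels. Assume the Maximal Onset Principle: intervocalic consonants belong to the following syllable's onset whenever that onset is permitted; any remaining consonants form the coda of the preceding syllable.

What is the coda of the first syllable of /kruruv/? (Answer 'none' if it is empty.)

Vowels present: u, u; each is a nucleus, giving 2 syllables.
Between /u/ (V1) and /u/ (V2): /r/ → onset of the next syllable (single consonants are always licit onsets).
Result: kru.ruv.
Syllable 1 is /kru/: onset /kr/, nucleus /u/, coda ∅.

none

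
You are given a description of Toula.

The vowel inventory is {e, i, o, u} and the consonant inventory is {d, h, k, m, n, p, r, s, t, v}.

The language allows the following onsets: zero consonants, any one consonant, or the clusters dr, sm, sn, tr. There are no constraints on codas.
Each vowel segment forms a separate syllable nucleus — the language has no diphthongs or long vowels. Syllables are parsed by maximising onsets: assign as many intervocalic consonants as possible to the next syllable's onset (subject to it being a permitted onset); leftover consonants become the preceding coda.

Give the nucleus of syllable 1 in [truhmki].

u

The vowels are u, i — 2 nuclei, so 2 syllables.
The first nucleus (vowel 1 from the left) is /u/.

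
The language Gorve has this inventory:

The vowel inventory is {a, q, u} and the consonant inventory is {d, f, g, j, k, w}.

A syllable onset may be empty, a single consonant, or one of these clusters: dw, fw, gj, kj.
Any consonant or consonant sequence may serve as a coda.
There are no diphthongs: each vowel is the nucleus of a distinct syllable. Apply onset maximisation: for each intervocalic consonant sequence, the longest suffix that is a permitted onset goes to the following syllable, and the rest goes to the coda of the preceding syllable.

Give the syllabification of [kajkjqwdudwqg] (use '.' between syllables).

kaj.kjqw.du.dwqg

The vowels are a, q, u, q — 4 nuclei, so 4 syllables.
/a…q/ gap (V1→V2): cluster /jkj/ — the longest permitted-onset suffix is /kj/; onset = /kj/, preceding coda = /j/.
/q…u/ gap (V2→V3): cluster /wd/ — the longest permitted-onset suffix is /d/; onset = /d/, preceding coda = /w/.
/u…q/ gap (V3→V4): /dw/ is a licit onset in full, so it all attaches to the next syllable.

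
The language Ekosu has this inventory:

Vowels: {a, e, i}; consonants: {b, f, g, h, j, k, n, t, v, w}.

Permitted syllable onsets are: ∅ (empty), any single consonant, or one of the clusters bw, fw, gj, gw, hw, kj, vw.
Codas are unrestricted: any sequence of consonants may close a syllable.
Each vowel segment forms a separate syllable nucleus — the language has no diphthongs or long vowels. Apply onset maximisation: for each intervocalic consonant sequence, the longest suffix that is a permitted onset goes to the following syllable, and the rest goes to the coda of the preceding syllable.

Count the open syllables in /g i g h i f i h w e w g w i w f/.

2

Nuclei (vowels): i, i, i, e, i → 5 syllables.
Between /i/ (V1) and /i/ (V2): cluster /gh/ — the longest permitted-onset suffix is /h/; onset = /h/, preceding coda = /g/.
Between /i/ (V2) and /i/ (V3): /f/ is a single consonant, so it becomes the next onset.
Between /i/ (V3) and /e/ (V4): /hw/ is a licit onset in full, so it all attaches to the next syllable.
Between /e/ (V4) and /i/ (V5): /wgw/ splits as /w/ + /gw/ (/gw/ is the longest suffix that is a licit onset).
So the parse is gig.hi.fi.hwew.gwiwf.
Classifying each syllable: /gig/ (closed), /hi/ (open), /fi/ (open), /hwew/ (closed), /gwiwf/ (closed).
Open syllables: 2.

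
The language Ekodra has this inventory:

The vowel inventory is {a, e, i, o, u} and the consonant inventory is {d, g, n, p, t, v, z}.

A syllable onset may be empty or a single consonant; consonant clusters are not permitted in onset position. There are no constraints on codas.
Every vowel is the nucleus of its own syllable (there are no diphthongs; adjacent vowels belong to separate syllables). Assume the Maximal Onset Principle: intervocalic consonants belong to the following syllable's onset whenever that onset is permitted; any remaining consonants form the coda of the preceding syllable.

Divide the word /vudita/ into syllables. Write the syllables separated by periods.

Nuclei (vowels): u, i, a → 3 syllables.
Between /u/ (V1) and /i/ (V2): just /d/ — single C goes to the following onset.
Between /i/ (V2) and /a/ (V3): /t/ is a single consonant, so it becomes the next onset.

vu.di.ta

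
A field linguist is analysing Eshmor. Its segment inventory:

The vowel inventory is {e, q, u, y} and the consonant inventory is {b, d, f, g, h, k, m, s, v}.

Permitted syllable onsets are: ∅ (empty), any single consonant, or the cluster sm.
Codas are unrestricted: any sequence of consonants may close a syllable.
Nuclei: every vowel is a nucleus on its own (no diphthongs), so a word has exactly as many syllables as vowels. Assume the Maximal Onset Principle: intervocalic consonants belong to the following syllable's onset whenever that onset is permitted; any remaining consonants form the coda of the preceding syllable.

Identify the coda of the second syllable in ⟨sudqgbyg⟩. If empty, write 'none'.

g

Vowels present: u, q, y; each is a nucleus, giving 3 syllables.
V1 /u/ – V2 /q/: /d/ is a single consonant, so it becomes the next onset.
V2 /q/ – V3 /y/: /gb/ — longest licit onset from the right is /b/, leaving /g/ as coda.
Syllabification: su.dqg.byg.
Syllable 2 is /dqg/: onset /d/, nucleus /q/, coda /g/.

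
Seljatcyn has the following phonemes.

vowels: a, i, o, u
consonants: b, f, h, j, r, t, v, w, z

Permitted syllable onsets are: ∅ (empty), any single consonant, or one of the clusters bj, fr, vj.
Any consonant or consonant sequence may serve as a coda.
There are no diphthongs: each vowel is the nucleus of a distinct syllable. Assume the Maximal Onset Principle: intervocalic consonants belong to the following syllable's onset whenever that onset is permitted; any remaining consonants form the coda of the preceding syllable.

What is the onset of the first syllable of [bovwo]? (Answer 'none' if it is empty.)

b

The vowels are o, o — 2 nuclei, so 2 syllables.
/o…o/ gap (V1→V2): cluster /vw/ — the longest permitted-onset suffix is /w/; onset = /w/, preceding coda = /v/.
Result: bov.wo.
Syllable 1 is /bov/: onset /b/, nucleus /o/, coda /v/.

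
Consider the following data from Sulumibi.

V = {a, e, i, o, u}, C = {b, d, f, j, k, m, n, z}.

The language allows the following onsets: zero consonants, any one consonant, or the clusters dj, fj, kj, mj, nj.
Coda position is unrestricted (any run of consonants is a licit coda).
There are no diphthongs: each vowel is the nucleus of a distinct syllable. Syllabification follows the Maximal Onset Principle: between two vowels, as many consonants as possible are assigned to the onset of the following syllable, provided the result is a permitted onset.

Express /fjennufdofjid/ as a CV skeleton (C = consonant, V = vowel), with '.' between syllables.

Nuclei (vowels): e, u, o, i → 4 syllables.
Between /e/ (V1) and /u/ (V2): /nn/ splits as /n/ + /n/ (/n/ is the longest suffix that is a licit onset).
Between /u/ (V2) and /o/ (V3): /fd/ — longest licit onset from the right is /d/, leaving /f/ as coda.
Between /o/ (V3) and /i/ (V4): /fj/ — entire cluster is a permitted onset → onset /fj/, coda ∅.
Result: fjen.nuf.do.fjid.
Mapping each syllable to C/V: /fjen/ → CCVC, /nuf/ → CVC, /do/ → CV, /fjid/ → CCVC.

CCVC.CVC.CV.CCVC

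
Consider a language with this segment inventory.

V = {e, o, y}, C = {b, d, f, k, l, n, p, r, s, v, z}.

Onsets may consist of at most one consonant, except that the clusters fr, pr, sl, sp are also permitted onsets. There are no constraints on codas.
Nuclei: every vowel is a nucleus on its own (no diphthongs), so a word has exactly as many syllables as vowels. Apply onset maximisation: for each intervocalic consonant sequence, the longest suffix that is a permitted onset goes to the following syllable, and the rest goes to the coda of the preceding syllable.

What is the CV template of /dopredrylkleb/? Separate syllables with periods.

Vowels present: o, e, y, e; each is a nucleus, giving 4 syllables.
V1 /o/ – V2 /e/: /pr/ is a licit onset in full, so it all attaches to the next syllable.
V2 /e/ – V3 /y/: cluster /dr/ — the longest permitted-onset suffix is /r/; onset = /r/, preceding coda = /d/.
V3 /y/ – V4 /e/: /lkl/ splits as /lk/ + /l/ (/l/ is the longest suffix that is a licit onset).
Putting it together: do.pred.rylk.leb.
Mapping each syllable to C/V: /do/ → CV, /pred/ → CCVC, /rylk/ → CVCC, /leb/ → CVC.

CV.CCVC.CVCC.CVC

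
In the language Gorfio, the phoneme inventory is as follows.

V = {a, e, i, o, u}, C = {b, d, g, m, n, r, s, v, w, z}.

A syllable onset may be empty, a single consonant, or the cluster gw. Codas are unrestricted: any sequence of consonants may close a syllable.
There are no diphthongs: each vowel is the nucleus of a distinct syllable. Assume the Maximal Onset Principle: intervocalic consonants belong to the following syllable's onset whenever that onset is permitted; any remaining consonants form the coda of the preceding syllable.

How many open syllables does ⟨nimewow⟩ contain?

Nuclei (vowels): i, e, o → 3 syllables.
V1 /i/ – V2 /e/: /m/ → onset of the next syllable (single consonants are always licit onsets).
V2 /e/ – V3 /o/: /w/ is a single consonant, so it becomes the next onset.
So the parse is ni.me.wow.
Classifying each syllable: /ni/ (open), /me/ (open), /wow/ (closed).
Open syllables: 2.

2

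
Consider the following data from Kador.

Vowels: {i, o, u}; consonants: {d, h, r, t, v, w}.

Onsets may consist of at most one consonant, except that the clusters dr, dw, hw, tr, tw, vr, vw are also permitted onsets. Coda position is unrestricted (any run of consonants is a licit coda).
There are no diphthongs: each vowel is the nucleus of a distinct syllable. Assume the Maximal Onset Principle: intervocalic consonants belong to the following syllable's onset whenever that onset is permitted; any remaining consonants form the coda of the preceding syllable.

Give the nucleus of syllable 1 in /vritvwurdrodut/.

i

Nuclei (vowels): i, u, o, u → 4 syllables.
The first nucleus (vowel 1 from the left) is /i/.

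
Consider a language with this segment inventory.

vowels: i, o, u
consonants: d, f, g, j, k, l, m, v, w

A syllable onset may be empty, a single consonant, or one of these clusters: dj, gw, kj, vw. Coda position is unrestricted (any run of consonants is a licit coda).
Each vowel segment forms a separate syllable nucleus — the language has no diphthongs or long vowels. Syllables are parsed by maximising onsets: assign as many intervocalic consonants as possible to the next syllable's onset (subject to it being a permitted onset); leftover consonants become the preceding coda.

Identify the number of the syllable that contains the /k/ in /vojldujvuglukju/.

Nuclei (vowels): o, u, u, u, u → 5 syllables.
σ1/σ2 boundary: /jld/; trying suffixes from longest down, /d/ is the first permitted one, so coda /jl/ | onset /d/.
σ2/σ3 boundary: /jv/; trying suffixes from longest down, /v/ is the first permitted one, so coda /j/ | onset /v/.
σ3/σ4 boundary: cluster /gl/ — the longest permitted-onset suffix is /l/; onset = /l/, preceding coda = /g/.
σ4/σ5 boundary: /kj/ is a licit onset in full, so it all attaches to the next syllable.
So the parse is vojl.duj.vug.lu.kju.
The /k/ is in the onset of syllable 5 (/kju/).

5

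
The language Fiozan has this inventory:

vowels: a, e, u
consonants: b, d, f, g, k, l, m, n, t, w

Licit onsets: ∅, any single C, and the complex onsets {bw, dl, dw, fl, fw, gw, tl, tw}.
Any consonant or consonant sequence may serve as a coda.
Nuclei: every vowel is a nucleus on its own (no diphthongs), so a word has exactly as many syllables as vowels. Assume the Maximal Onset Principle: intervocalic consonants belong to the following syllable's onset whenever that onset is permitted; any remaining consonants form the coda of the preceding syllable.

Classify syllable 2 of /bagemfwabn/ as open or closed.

Vowels present: a, e, a; each is a nucleus, giving 3 syllables.
/a…e/ gap (V1→V2): just /g/ — single C goes to the following onset.
/e…a/ gap (V2→V3): /mfw/; trying suffixes from longest down, /fw/ is the first permitted one, so coda /m/ | onset /fw/.
Putting it together: ba.gem.fwabn.
Syllable 2 is /gem/ with coda /m/, so it is closed.

closed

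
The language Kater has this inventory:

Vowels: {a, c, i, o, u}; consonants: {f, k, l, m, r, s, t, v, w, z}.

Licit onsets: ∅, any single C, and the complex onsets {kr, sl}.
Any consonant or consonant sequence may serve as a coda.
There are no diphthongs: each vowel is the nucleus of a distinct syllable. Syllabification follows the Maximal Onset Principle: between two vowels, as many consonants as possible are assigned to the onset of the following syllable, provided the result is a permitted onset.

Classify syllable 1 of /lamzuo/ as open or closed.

closed

Nuclei (vowels): a, u, o → 3 syllables.
σ1/σ2 boundary: /mz/; trying suffixes from longest down, /z/ is the first permitted one, so coda /m/ | onset /z/.
σ2/σ3 boundary: hiatus — the boundary sits between the two vowels.
Putting it together: lam.zu.o.
Syllable 1 is /lam/ with coda /m/, so it is closed.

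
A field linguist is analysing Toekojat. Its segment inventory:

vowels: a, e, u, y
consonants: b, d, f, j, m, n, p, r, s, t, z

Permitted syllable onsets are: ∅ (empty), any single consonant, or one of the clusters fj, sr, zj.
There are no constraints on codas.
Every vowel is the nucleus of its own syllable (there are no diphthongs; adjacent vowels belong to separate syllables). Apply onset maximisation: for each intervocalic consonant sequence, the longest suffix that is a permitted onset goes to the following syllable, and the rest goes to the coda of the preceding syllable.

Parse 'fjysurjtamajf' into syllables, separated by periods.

fjy.surj.ta.majf

Nuclei (vowels): y, u, a, a → 4 syllables.
/y…u/ gap (V1→V2): /s/ is a single consonant, so it becomes the next onset.
/u…a/ gap (V2→V3): /rjt/ splits as /rj/ + /t/ (/t/ is the longest suffix that is a licit onset).
/a…a/ gap (V3→V4): just /m/ — single C goes to the following onset.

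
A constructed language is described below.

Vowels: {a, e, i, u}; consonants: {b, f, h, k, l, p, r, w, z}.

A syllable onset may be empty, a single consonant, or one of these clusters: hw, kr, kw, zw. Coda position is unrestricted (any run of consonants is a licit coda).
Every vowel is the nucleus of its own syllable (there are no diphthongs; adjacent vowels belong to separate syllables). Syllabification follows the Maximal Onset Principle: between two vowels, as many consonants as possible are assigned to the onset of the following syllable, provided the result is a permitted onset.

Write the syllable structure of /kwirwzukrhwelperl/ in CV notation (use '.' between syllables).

The vowels are i, u, e, e — 4 nuclei, so 4 syllables.
Between /i/ (V1) and /u/ (V2): /rwz/; trying suffixes from longest down, /z/ is the first permitted one, so coda /rw/ | onset /z/.
Between /u/ (V2) and /e/ (V3): /krhw/ splits as /kr/ + /hw/ (/hw/ is the longest suffix that is a licit onset).
Between /e/ (V3) and /e/ (V4): /lp/ splits as /l/ + /p/ (/p/ is the longest suffix that is a licit onset).
Result: kwirw.zukr.hwel.perl.
Mapping each syllable to C/V: /kwirw/ → CCVCC, /zukr/ → CVCC, /hwel/ → CCVC, /perl/ → CVCC.

CCVCC.CVCC.CCVC.CVCC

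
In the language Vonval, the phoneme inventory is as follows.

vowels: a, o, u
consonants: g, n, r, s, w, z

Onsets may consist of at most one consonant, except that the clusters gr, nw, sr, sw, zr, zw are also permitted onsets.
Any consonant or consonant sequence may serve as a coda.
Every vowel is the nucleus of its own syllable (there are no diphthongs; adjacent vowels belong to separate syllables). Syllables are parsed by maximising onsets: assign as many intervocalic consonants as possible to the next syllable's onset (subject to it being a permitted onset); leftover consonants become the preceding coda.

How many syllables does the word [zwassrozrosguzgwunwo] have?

6

Nuclei (vowels): a, o, o, u, u, o → 6 syllables.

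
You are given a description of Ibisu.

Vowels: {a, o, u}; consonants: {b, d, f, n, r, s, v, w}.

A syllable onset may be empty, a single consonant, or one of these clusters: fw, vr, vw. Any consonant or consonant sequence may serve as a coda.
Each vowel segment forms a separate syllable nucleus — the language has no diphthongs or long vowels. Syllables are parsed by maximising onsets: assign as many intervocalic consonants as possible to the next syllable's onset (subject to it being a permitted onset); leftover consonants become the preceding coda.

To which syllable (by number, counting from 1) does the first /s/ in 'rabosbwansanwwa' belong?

Vowels present: a, o, a, a, a; each is a nucleus, giving 5 syllables.
Between /a/ (V1) and /o/ (V2): just /b/ — single C goes to the following onset.
Between /o/ (V2) and /a/ (V3): /sbw/ splits as /sb/ + /w/ (/w/ is the longest suffix that is a licit onset).
Between /a/ (V3) and /a/ (V4): /ns/ splits as /n/ + /s/ (/s/ is the longest suffix that is a licit onset).
Between /a/ (V4) and /a/ (V5): /nww/ splits as /nw/ + /w/ (/w/ is the longest suffix that is a licit onset).
Putting it together: ra.bosb.wan.sanw.wa.
The first /s/ is in the coda of syllable 2 (/bosb/).

2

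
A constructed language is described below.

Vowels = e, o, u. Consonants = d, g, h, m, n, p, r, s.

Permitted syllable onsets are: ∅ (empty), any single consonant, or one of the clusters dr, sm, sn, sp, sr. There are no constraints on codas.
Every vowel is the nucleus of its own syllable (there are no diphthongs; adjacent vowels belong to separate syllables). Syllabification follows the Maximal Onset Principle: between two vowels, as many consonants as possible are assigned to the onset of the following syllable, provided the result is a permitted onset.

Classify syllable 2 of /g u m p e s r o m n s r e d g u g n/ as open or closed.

open

Vowels present: u, e, o, e, u; each is a nucleus, giving 5 syllables.
V1 /u/ – V2 /e/: /mp/ splits as /m/ + /p/ (/p/ is the longest suffix that is a licit onset).
V2 /e/ – V3 /o/: /sr/ — entire cluster is a permitted onset → onset /sr/, coda ∅.
V3 /o/ – V4 /e/: cluster /mnsr/ — the longest permitted-onset suffix is /sr/; onset = /sr/, preceding coda = /mn/.
V4 /e/ – V5 /u/: /dg/ — longest licit onset from the right is /g/, leaving /d/ as coda.
Putting it together: gum.pe.sromn.sred.gugn.
Syllable 2 is /pe/; it ends in its nucleus with no coda, so it is open.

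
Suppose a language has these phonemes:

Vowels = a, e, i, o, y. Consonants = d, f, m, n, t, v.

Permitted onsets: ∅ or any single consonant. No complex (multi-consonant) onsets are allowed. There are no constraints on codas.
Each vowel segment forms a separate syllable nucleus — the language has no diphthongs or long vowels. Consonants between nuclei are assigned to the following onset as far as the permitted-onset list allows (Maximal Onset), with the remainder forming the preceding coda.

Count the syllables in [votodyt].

Vowels present: o, o, y; each is a nucleus, giving 3 syllables.

3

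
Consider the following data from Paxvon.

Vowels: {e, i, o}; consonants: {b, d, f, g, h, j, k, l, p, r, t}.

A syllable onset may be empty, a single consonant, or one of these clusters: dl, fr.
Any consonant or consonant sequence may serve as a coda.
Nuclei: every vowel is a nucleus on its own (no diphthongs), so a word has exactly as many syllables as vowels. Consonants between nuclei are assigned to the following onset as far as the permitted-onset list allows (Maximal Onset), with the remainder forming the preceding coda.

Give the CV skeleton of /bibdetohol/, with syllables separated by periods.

Vowels present: i, e, o, o; each is a nucleus, giving 4 syllables.
Between /i/ (V1) and /e/ (V2): cluster /bd/ — the longest permitted-onset suffix is /d/; onset = /d/, preceding coda = /b/.
Between /e/ (V2) and /o/ (V3): just /t/ — single C goes to the following onset.
Between /o/ (V3) and /o/ (V4): /h/ is a single consonant, so it becomes the next onset.
So the parse is bib.de.to.hol.
Mapping each syllable to C/V: /bib/ → CVC, /de/ → CV, /to/ → CV, /hol/ → CVC.

CVC.CV.CV.CVC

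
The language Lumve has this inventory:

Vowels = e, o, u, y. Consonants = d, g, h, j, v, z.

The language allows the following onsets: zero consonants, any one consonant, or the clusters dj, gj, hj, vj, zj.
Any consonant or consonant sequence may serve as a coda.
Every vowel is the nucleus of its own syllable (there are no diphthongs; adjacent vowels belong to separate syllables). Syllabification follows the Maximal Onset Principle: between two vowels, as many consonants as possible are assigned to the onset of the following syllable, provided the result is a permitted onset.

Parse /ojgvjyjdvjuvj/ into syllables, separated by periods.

ojg.vjyjd.vjuvj

Nuclei (vowels): o, y, u → 3 syllables.
Between /o/ (V1) and /y/ (V2): /jgvj/ splits as /jg/ + /vj/ (/vj/ is the longest suffix that is a licit onset).
Between /y/ (V2) and /u/ (V3): /jdvj/; trying suffixes from longest down, /vj/ is the first permitted one, so coda /jd/ | onset /vj/.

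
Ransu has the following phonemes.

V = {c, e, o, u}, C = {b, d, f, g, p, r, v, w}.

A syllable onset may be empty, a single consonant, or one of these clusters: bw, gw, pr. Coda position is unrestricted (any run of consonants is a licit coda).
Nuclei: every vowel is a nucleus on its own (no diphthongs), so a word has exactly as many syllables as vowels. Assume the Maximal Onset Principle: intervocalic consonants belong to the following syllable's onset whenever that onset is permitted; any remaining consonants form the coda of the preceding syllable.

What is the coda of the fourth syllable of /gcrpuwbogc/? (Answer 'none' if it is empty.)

Nuclei (vowels): c, u, o, c → 4 syllables.
Between /c/ (V1) and /u/ (V2): /rp/ splits as /r/ + /p/ (/p/ is the longest suffix that is a licit onset).
Between /u/ (V2) and /o/ (V3): /wb/ splits as /w/ + /b/ (/b/ is the longest suffix that is a licit onset).
Between /o/ (V3) and /c/ (V4): just /g/ — single C goes to the following onset.
Result: gcr.puw.bo.gc.
Syllable 4 is /gc/: onset /g/, nucleus /c/, coda ∅.

none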